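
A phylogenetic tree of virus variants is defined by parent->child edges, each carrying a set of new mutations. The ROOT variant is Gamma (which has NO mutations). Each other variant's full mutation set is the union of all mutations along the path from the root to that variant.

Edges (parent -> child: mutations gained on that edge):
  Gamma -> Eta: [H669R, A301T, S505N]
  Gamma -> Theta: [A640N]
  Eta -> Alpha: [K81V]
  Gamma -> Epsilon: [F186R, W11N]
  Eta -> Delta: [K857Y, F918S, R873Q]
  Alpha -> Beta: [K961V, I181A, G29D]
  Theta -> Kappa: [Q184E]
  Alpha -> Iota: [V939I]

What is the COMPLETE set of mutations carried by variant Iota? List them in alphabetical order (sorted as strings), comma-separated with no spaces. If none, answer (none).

Answer: A301T,H669R,K81V,S505N,V939I

Derivation:
At Gamma: gained [] -> total []
At Eta: gained ['H669R', 'A301T', 'S505N'] -> total ['A301T', 'H669R', 'S505N']
At Alpha: gained ['K81V'] -> total ['A301T', 'H669R', 'K81V', 'S505N']
At Iota: gained ['V939I'] -> total ['A301T', 'H669R', 'K81V', 'S505N', 'V939I']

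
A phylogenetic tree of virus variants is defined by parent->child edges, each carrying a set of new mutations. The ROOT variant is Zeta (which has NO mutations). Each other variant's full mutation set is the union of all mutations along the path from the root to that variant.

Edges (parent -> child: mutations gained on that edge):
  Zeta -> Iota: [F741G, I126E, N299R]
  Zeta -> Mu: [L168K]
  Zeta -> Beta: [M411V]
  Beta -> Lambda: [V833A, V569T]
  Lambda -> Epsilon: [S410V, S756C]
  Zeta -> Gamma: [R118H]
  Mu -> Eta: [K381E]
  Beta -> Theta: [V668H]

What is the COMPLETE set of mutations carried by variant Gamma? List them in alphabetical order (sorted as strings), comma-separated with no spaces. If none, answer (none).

At Zeta: gained [] -> total []
At Gamma: gained ['R118H'] -> total ['R118H']

Answer: R118H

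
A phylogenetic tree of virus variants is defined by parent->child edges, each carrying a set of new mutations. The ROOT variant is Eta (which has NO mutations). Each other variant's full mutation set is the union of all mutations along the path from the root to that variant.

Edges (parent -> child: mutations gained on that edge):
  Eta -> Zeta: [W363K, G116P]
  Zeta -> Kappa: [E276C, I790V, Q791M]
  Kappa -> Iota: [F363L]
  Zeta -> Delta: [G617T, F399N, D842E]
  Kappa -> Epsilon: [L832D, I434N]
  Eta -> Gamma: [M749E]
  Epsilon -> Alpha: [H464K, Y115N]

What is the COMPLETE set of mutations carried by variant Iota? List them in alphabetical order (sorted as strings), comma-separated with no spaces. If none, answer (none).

Answer: E276C,F363L,G116P,I790V,Q791M,W363K

Derivation:
At Eta: gained [] -> total []
At Zeta: gained ['W363K', 'G116P'] -> total ['G116P', 'W363K']
At Kappa: gained ['E276C', 'I790V', 'Q791M'] -> total ['E276C', 'G116P', 'I790V', 'Q791M', 'W363K']
At Iota: gained ['F363L'] -> total ['E276C', 'F363L', 'G116P', 'I790V', 'Q791M', 'W363K']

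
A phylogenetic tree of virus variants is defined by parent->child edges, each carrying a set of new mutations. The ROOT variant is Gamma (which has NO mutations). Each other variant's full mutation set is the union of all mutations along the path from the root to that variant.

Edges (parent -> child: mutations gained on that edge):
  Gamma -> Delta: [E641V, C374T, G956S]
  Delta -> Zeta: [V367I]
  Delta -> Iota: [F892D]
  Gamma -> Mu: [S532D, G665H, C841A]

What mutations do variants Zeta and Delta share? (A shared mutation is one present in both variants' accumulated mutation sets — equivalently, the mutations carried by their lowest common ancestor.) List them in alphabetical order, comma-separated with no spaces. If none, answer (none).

Accumulating mutations along path to Zeta:
  At Gamma: gained [] -> total []
  At Delta: gained ['E641V', 'C374T', 'G956S'] -> total ['C374T', 'E641V', 'G956S']
  At Zeta: gained ['V367I'] -> total ['C374T', 'E641V', 'G956S', 'V367I']
Mutations(Zeta) = ['C374T', 'E641V', 'G956S', 'V367I']
Accumulating mutations along path to Delta:
  At Gamma: gained [] -> total []
  At Delta: gained ['E641V', 'C374T', 'G956S'] -> total ['C374T', 'E641V', 'G956S']
Mutations(Delta) = ['C374T', 'E641V', 'G956S']
Intersection: ['C374T', 'E641V', 'G956S', 'V367I'] ∩ ['C374T', 'E641V', 'G956S'] = ['C374T', 'E641V', 'G956S']

Answer: C374T,E641V,G956S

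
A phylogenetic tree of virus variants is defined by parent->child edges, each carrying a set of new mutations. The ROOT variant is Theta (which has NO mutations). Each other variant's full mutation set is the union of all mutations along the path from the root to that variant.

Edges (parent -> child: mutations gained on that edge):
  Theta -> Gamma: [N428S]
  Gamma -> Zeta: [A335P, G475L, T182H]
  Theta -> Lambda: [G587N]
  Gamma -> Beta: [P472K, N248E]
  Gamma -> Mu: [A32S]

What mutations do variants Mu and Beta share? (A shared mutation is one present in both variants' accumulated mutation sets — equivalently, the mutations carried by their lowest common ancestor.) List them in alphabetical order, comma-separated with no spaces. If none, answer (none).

Answer: N428S

Derivation:
Accumulating mutations along path to Mu:
  At Theta: gained [] -> total []
  At Gamma: gained ['N428S'] -> total ['N428S']
  At Mu: gained ['A32S'] -> total ['A32S', 'N428S']
Mutations(Mu) = ['A32S', 'N428S']
Accumulating mutations along path to Beta:
  At Theta: gained [] -> total []
  At Gamma: gained ['N428S'] -> total ['N428S']
  At Beta: gained ['P472K', 'N248E'] -> total ['N248E', 'N428S', 'P472K']
Mutations(Beta) = ['N248E', 'N428S', 'P472K']
Intersection: ['A32S', 'N428S'] ∩ ['N248E', 'N428S', 'P472K'] = ['N428S']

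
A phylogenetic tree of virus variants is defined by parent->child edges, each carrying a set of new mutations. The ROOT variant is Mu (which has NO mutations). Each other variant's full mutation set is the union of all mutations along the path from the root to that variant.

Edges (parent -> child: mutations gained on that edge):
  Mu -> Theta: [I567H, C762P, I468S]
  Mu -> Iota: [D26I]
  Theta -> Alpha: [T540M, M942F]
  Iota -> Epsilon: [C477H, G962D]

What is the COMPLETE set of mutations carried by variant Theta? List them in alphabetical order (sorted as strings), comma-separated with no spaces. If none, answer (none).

At Mu: gained [] -> total []
At Theta: gained ['I567H', 'C762P', 'I468S'] -> total ['C762P', 'I468S', 'I567H']

Answer: C762P,I468S,I567H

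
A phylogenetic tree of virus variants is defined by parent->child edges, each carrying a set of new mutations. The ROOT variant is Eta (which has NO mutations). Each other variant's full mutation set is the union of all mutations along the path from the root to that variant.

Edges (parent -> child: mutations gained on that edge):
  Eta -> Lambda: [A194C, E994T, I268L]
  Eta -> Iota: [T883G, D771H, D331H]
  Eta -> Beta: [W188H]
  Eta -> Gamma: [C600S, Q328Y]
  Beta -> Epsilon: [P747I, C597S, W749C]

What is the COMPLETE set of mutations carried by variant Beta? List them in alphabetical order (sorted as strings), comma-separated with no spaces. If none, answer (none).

Answer: W188H

Derivation:
At Eta: gained [] -> total []
At Beta: gained ['W188H'] -> total ['W188H']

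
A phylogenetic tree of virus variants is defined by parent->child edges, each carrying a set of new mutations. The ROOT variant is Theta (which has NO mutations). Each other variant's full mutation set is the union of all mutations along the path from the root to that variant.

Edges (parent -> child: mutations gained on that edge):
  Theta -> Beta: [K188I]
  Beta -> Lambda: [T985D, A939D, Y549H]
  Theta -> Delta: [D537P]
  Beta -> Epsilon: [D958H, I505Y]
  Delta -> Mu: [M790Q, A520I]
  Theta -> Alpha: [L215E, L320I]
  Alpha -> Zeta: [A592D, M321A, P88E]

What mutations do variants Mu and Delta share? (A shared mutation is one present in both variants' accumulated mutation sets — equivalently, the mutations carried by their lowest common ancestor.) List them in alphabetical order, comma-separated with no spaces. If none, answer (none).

Answer: D537P

Derivation:
Accumulating mutations along path to Mu:
  At Theta: gained [] -> total []
  At Delta: gained ['D537P'] -> total ['D537P']
  At Mu: gained ['M790Q', 'A520I'] -> total ['A520I', 'D537P', 'M790Q']
Mutations(Mu) = ['A520I', 'D537P', 'M790Q']
Accumulating mutations along path to Delta:
  At Theta: gained [] -> total []
  At Delta: gained ['D537P'] -> total ['D537P']
Mutations(Delta) = ['D537P']
Intersection: ['A520I', 'D537P', 'M790Q'] ∩ ['D537P'] = ['D537P']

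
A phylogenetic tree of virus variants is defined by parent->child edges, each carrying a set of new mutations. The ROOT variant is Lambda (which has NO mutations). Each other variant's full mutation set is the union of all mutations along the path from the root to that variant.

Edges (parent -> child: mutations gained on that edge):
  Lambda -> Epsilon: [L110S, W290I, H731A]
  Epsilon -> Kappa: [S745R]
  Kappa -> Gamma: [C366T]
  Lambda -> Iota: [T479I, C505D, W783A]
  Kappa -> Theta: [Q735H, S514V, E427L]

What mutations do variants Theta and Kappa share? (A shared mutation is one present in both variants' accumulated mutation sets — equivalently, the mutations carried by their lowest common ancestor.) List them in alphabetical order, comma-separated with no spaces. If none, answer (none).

Answer: H731A,L110S,S745R,W290I

Derivation:
Accumulating mutations along path to Theta:
  At Lambda: gained [] -> total []
  At Epsilon: gained ['L110S', 'W290I', 'H731A'] -> total ['H731A', 'L110S', 'W290I']
  At Kappa: gained ['S745R'] -> total ['H731A', 'L110S', 'S745R', 'W290I']
  At Theta: gained ['Q735H', 'S514V', 'E427L'] -> total ['E427L', 'H731A', 'L110S', 'Q735H', 'S514V', 'S745R', 'W290I']
Mutations(Theta) = ['E427L', 'H731A', 'L110S', 'Q735H', 'S514V', 'S745R', 'W290I']
Accumulating mutations along path to Kappa:
  At Lambda: gained [] -> total []
  At Epsilon: gained ['L110S', 'W290I', 'H731A'] -> total ['H731A', 'L110S', 'W290I']
  At Kappa: gained ['S745R'] -> total ['H731A', 'L110S', 'S745R', 'W290I']
Mutations(Kappa) = ['H731A', 'L110S', 'S745R', 'W290I']
Intersection: ['E427L', 'H731A', 'L110S', 'Q735H', 'S514V', 'S745R', 'W290I'] ∩ ['H731A', 'L110S', 'S745R', 'W290I'] = ['H731A', 'L110S', 'S745R', 'W290I']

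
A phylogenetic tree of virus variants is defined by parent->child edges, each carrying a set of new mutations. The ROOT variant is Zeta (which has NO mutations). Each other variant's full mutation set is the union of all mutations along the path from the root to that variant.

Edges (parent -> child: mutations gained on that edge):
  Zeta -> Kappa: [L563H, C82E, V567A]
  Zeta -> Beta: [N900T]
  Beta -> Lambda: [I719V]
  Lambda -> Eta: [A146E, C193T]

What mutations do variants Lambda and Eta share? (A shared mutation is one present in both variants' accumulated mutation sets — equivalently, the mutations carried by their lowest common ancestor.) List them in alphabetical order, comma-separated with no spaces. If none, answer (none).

Accumulating mutations along path to Lambda:
  At Zeta: gained [] -> total []
  At Beta: gained ['N900T'] -> total ['N900T']
  At Lambda: gained ['I719V'] -> total ['I719V', 'N900T']
Mutations(Lambda) = ['I719V', 'N900T']
Accumulating mutations along path to Eta:
  At Zeta: gained [] -> total []
  At Beta: gained ['N900T'] -> total ['N900T']
  At Lambda: gained ['I719V'] -> total ['I719V', 'N900T']
  At Eta: gained ['A146E', 'C193T'] -> total ['A146E', 'C193T', 'I719V', 'N900T']
Mutations(Eta) = ['A146E', 'C193T', 'I719V', 'N900T']
Intersection: ['I719V', 'N900T'] ∩ ['A146E', 'C193T', 'I719V', 'N900T'] = ['I719V', 'N900T']

Answer: I719V,N900T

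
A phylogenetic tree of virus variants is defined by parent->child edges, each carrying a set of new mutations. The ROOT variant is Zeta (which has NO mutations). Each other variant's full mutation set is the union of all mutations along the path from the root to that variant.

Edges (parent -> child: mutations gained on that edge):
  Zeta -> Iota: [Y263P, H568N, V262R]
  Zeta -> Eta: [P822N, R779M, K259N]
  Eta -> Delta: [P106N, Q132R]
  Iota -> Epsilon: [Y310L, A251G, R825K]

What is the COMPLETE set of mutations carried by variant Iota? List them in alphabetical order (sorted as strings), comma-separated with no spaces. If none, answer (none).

At Zeta: gained [] -> total []
At Iota: gained ['Y263P', 'H568N', 'V262R'] -> total ['H568N', 'V262R', 'Y263P']

Answer: H568N,V262R,Y263P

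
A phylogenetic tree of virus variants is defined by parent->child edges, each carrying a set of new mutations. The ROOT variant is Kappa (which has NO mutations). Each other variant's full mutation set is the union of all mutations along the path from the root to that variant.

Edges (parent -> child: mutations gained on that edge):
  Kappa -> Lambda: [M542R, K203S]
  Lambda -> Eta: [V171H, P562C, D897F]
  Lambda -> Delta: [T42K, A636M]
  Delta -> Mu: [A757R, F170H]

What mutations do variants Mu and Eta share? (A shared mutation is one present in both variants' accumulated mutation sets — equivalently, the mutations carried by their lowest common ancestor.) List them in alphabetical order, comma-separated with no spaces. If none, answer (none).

Accumulating mutations along path to Mu:
  At Kappa: gained [] -> total []
  At Lambda: gained ['M542R', 'K203S'] -> total ['K203S', 'M542R']
  At Delta: gained ['T42K', 'A636M'] -> total ['A636M', 'K203S', 'M542R', 'T42K']
  At Mu: gained ['A757R', 'F170H'] -> total ['A636M', 'A757R', 'F170H', 'K203S', 'M542R', 'T42K']
Mutations(Mu) = ['A636M', 'A757R', 'F170H', 'K203S', 'M542R', 'T42K']
Accumulating mutations along path to Eta:
  At Kappa: gained [] -> total []
  At Lambda: gained ['M542R', 'K203S'] -> total ['K203S', 'M542R']
  At Eta: gained ['V171H', 'P562C', 'D897F'] -> total ['D897F', 'K203S', 'M542R', 'P562C', 'V171H']
Mutations(Eta) = ['D897F', 'K203S', 'M542R', 'P562C', 'V171H']
Intersection: ['A636M', 'A757R', 'F170H', 'K203S', 'M542R', 'T42K'] ∩ ['D897F', 'K203S', 'M542R', 'P562C', 'V171H'] = ['K203S', 'M542R']

Answer: K203S,M542R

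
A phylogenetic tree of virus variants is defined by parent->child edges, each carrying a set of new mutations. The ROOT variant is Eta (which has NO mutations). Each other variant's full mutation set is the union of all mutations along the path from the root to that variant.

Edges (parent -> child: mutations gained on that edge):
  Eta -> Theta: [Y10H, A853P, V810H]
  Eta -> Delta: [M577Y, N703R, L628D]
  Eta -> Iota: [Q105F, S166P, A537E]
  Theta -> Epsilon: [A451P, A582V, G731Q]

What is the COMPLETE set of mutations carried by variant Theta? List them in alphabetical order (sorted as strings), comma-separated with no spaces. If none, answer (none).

Answer: A853P,V810H,Y10H

Derivation:
At Eta: gained [] -> total []
At Theta: gained ['Y10H', 'A853P', 'V810H'] -> total ['A853P', 'V810H', 'Y10H']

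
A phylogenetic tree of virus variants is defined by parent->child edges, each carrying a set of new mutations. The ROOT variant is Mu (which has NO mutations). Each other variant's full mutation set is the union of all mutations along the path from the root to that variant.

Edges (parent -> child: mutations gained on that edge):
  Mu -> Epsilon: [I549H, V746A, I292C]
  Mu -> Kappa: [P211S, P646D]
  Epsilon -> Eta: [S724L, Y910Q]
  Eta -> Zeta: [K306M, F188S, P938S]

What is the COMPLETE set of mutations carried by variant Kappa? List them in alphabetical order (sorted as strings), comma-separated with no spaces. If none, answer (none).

Answer: P211S,P646D

Derivation:
At Mu: gained [] -> total []
At Kappa: gained ['P211S', 'P646D'] -> total ['P211S', 'P646D']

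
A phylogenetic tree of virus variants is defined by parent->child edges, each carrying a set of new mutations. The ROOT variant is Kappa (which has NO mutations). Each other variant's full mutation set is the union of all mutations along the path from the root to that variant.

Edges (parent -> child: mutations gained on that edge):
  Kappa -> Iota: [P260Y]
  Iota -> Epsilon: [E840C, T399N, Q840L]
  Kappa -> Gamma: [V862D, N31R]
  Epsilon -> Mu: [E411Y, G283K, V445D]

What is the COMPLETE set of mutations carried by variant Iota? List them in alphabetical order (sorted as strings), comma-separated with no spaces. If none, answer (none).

At Kappa: gained [] -> total []
At Iota: gained ['P260Y'] -> total ['P260Y']

Answer: P260Y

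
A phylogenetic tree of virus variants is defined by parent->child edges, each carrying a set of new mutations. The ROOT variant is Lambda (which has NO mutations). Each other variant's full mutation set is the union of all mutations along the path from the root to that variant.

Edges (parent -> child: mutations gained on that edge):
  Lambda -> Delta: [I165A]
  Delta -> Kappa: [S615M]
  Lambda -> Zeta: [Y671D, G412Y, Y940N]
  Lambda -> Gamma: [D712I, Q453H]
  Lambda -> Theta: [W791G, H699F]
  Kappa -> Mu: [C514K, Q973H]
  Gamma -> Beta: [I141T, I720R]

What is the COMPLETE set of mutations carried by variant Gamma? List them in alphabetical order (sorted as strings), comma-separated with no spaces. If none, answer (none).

At Lambda: gained [] -> total []
At Gamma: gained ['D712I', 'Q453H'] -> total ['D712I', 'Q453H']

Answer: D712I,Q453H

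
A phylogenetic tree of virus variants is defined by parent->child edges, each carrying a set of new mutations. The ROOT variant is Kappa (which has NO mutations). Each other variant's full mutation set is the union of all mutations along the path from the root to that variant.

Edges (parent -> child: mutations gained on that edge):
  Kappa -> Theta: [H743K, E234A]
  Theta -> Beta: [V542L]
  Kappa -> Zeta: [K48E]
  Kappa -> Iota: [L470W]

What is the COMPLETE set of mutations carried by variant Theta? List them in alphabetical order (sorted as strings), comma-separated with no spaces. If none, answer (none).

Answer: E234A,H743K

Derivation:
At Kappa: gained [] -> total []
At Theta: gained ['H743K', 'E234A'] -> total ['E234A', 'H743K']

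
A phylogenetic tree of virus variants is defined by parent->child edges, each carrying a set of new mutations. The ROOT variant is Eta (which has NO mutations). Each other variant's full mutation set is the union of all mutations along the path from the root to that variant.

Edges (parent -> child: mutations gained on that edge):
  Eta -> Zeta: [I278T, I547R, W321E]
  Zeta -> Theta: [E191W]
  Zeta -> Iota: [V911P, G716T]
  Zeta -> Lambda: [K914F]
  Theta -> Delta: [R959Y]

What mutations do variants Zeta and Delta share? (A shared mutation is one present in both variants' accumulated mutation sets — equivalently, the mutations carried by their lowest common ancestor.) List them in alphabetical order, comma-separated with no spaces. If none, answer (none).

Accumulating mutations along path to Zeta:
  At Eta: gained [] -> total []
  At Zeta: gained ['I278T', 'I547R', 'W321E'] -> total ['I278T', 'I547R', 'W321E']
Mutations(Zeta) = ['I278T', 'I547R', 'W321E']
Accumulating mutations along path to Delta:
  At Eta: gained [] -> total []
  At Zeta: gained ['I278T', 'I547R', 'W321E'] -> total ['I278T', 'I547R', 'W321E']
  At Theta: gained ['E191W'] -> total ['E191W', 'I278T', 'I547R', 'W321E']
  At Delta: gained ['R959Y'] -> total ['E191W', 'I278T', 'I547R', 'R959Y', 'W321E']
Mutations(Delta) = ['E191W', 'I278T', 'I547R', 'R959Y', 'W321E']
Intersection: ['I278T', 'I547R', 'W321E'] ∩ ['E191W', 'I278T', 'I547R', 'R959Y', 'W321E'] = ['I278T', 'I547R', 'W321E']

Answer: I278T,I547R,W321E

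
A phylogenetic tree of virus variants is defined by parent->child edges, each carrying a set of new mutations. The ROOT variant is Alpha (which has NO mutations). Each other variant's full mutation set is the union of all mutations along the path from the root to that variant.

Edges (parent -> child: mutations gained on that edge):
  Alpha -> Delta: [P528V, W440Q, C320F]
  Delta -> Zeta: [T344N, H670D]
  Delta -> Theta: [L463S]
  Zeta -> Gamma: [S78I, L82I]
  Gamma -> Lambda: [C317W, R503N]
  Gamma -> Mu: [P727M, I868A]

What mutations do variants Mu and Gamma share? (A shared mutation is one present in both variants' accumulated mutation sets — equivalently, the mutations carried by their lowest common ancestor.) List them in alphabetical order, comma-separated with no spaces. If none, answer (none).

Accumulating mutations along path to Mu:
  At Alpha: gained [] -> total []
  At Delta: gained ['P528V', 'W440Q', 'C320F'] -> total ['C320F', 'P528V', 'W440Q']
  At Zeta: gained ['T344N', 'H670D'] -> total ['C320F', 'H670D', 'P528V', 'T344N', 'W440Q']
  At Gamma: gained ['S78I', 'L82I'] -> total ['C320F', 'H670D', 'L82I', 'P528V', 'S78I', 'T344N', 'W440Q']
  At Mu: gained ['P727M', 'I868A'] -> total ['C320F', 'H670D', 'I868A', 'L82I', 'P528V', 'P727M', 'S78I', 'T344N', 'W440Q']
Mutations(Mu) = ['C320F', 'H670D', 'I868A', 'L82I', 'P528V', 'P727M', 'S78I', 'T344N', 'W440Q']
Accumulating mutations along path to Gamma:
  At Alpha: gained [] -> total []
  At Delta: gained ['P528V', 'W440Q', 'C320F'] -> total ['C320F', 'P528V', 'W440Q']
  At Zeta: gained ['T344N', 'H670D'] -> total ['C320F', 'H670D', 'P528V', 'T344N', 'W440Q']
  At Gamma: gained ['S78I', 'L82I'] -> total ['C320F', 'H670D', 'L82I', 'P528V', 'S78I', 'T344N', 'W440Q']
Mutations(Gamma) = ['C320F', 'H670D', 'L82I', 'P528V', 'S78I', 'T344N', 'W440Q']
Intersection: ['C320F', 'H670D', 'I868A', 'L82I', 'P528V', 'P727M', 'S78I', 'T344N', 'W440Q'] ∩ ['C320F', 'H670D', 'L82I', 'P528V', 'S78I', 'T344N', 'W440Q'] = ['C320F', 'H670D', 'L82I', 'P528V', 'S78I', 'T344N', 'W440Q']

Answer: C320F,H670D,L82I,P528V,S78I,T344N,W440Q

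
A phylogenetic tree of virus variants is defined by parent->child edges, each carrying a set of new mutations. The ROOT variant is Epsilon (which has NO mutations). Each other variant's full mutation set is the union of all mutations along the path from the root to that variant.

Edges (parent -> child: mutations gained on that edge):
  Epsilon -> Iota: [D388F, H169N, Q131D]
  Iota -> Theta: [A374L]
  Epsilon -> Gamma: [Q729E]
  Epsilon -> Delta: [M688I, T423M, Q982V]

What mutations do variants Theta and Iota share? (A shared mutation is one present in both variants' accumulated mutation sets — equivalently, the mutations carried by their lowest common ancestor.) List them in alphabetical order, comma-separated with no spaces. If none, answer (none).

Accumulating mutations along path to Theta:
  At Epsilon: gained [] -> total []
  At Iota: gained ['D388F', 'H169N', 'Q131D'] -> total ['D388F', 'H169N', 'Q131D']
  At Theta: gained ['A374L'] -> total ['A374L', 'D388F', 'H169N', 'Q131D']
Mutations(Theta) = ['A374L', 'D388F', 'H169N', 'Q131D']
Accumulating mutations along path to Iota:
  At Epsilon: gained [] -> total []
  At Iota: gained ['D388F', 'H169N', 'Q131D'] -> total ['D388F', 'H169N', 'Q131D']
Mutations(Iota) = ['D388F', 'H169N', 'Q131D']
Intersection: ['A374L', 'D388F', 'H169N', 'Q131D'] ∩ ['D388F', 'H169N', 'Q131D'] = ['D388F', 'H169N', 'Q131D']

Answer: D388F,H169N,Q131D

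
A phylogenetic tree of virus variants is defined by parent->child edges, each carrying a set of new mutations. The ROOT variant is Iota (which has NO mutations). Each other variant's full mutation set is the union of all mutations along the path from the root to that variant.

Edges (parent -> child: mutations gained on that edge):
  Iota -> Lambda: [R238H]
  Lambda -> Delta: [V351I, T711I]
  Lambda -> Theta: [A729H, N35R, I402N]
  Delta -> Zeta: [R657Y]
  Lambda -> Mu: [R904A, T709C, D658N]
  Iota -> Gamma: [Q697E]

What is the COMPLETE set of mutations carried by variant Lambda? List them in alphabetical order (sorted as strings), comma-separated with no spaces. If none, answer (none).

Answer: R238H

Derivation:
At Iota: gained [] -> total []
At Lambda: gained ['R238H'] -> total ['R238H']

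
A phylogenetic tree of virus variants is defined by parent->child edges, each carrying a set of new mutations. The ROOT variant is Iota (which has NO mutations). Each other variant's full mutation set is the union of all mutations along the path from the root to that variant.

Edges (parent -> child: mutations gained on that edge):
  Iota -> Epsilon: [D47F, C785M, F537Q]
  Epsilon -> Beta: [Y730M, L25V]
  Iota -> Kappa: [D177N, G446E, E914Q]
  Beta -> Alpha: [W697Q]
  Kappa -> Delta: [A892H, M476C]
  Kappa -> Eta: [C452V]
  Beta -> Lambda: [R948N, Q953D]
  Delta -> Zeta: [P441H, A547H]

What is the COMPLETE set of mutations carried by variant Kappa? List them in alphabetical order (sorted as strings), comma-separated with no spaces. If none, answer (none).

At Iota: gained [] -> total []
At Kappa: gained ['D177N', 'G446E', 'E914Q'] -> total ['D177N', 'E914Q', 'G446E']

Answer: D177N,E914Q,G446E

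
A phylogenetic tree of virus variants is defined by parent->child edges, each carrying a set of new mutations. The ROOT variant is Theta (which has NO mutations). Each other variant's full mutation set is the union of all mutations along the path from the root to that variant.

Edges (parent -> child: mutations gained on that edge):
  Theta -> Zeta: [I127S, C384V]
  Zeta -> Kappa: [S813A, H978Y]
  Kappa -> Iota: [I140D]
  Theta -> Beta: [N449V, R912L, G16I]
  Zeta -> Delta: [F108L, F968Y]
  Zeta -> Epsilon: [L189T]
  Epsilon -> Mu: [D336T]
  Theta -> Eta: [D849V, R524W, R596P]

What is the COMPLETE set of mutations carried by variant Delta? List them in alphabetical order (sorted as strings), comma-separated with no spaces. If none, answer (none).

Answer: C384V,F108L,F968Y,I127S

Derivation:
At Theta: gained [] -> total []
At Zeta: gained ['I127S', 'C384V'] -> total ['C384V', 'I127S']
At Delta: gained ['F108L', 'F968Y'] -> total ['C384V', 'F108L', 'F968Y', 'I127S']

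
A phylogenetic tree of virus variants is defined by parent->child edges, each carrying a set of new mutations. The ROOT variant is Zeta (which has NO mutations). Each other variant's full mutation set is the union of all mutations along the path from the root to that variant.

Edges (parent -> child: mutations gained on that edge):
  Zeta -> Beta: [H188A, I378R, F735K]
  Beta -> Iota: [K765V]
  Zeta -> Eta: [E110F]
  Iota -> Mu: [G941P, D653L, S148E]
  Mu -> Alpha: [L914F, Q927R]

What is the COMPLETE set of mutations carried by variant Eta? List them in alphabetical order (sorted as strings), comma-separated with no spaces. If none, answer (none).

At Zeta: gained [] -> total []
At Eta: gained ['E110F'] -> total ['E110F']

Answer: E110F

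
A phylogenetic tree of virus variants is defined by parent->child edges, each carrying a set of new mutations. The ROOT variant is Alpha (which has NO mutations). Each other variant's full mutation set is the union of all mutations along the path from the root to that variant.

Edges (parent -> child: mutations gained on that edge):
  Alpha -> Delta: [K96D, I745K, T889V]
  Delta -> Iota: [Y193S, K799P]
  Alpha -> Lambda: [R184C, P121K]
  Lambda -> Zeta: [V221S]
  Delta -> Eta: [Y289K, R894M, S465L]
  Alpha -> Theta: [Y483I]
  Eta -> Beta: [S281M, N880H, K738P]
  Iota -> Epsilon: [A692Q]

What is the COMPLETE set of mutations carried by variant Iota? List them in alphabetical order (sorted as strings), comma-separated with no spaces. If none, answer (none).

At Alpha: gained [] -> total []
At Delta: gained ['K96D', 'I745K', 'T889V'] -> total ['I745K', 'K96D', 'T889V']
At Iota: gained ['Y193S', 'K799P'] -> total ['I745K', 'K799P', 'K96D', 'T889V', 'Y193S']

Answer: I745K,K799P,K96D,T889V,Y193S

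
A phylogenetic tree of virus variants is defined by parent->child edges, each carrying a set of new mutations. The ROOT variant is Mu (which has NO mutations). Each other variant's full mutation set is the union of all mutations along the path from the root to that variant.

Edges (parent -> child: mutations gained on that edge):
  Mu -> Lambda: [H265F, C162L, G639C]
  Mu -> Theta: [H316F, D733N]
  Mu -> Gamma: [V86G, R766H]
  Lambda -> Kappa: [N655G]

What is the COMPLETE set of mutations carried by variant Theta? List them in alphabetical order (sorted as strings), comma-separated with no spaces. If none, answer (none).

At Mu: gained [] -> total []
At Theta: gained ['H316F', 'D733N'] -> total ['D733N', 'H316F']

Answer: D733N,H316F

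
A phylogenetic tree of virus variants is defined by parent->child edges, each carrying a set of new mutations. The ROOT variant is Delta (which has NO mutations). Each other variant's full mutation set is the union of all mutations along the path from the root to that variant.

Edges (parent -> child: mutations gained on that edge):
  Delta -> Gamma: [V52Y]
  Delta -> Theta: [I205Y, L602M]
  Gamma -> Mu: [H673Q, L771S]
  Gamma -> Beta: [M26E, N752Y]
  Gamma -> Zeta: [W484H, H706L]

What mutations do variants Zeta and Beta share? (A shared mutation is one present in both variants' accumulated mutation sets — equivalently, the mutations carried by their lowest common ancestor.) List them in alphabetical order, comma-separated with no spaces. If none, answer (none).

Accumulating mutations along path to Zeta:
  At Delta: gained [] -> total []
  At Gamma: gained ['V52Y'] -> total ['V52Y']
  At Zeta: gained ['W484H', 'H706L'] -> total ['H706L', 'V52Y', 'W484H']
Mutations(Zeta) = ['H706L', 'V52Y', 'W484H']
Accumulating mutations along path to Beta:
  At Delta: gained [] -> total []
  At Gamma: gained ['V52Y'] -> total ['V52Y']
  At Beta: gained ['M26E', 'N752Y'] -> total ['M26E', 'N752Y', 'V52Y']
Mutations(Beta) = ['M26E', 'N752Y', 'V52Y']
Intersection: ['H706L', 'V52Y', 'W484H'] ∩ ['M26E', 'N752Y', 'V52Y'] = ['V52Y']

Answer: V52Y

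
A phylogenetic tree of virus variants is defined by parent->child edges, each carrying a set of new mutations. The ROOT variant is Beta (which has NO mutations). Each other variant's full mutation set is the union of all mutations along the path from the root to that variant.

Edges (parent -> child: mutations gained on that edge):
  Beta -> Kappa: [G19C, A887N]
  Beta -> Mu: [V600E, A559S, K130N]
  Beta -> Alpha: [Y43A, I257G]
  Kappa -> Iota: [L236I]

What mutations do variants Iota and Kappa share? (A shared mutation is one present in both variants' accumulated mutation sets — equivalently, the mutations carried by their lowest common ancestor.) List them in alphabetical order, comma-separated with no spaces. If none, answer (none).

Answer: A887N,G19C

Derivation:
Accumulating mutations along path to Iota:
  At Beta: gained [] -> total []
  At Kappa: gained ['G19C', 'A887N'] -> total ['A887N', 'G19C']
  At Iota: gained ['L236I'] -> total ['A887N', 'G19C', 'L236I']
Mutations(Iota) = ['A887N', 'G19C', 'L236I']
Accumulating mutations along path to Kappa:
  At Beta: gained [] -> total []
  At Kappa: gained ['G19C', 'A887N'] -> total ['A887N', 'G19C']
Mutations(Kappa) = ['A887N', 'G19C']
Intersection: ['A887N', 'G19C', 'L236I'] ∩ ['A887N', 'G19C'] = ['A887N', 'G19C']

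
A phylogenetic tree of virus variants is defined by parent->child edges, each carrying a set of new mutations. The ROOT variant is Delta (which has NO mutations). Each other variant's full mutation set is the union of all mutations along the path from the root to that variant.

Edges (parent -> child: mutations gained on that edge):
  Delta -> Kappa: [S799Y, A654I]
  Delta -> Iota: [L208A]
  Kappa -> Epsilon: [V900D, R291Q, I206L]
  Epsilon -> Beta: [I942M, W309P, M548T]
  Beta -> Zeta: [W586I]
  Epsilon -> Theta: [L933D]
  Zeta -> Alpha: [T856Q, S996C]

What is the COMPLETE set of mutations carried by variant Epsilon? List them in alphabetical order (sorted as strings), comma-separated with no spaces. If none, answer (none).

At Delta: gained [] -> total []
At Kappa: gained ['S799Y', 'A654I'] -> total ['A654I', 'S799Y']
At Epsilon: gained ['V900D', 'R291Q', 'I206L'] -> total ['A654I', 'I206L', 'R291Q', 'S799Y', 'V900D']

Answer: A654I,I206L,R291Q,S799Y,V900D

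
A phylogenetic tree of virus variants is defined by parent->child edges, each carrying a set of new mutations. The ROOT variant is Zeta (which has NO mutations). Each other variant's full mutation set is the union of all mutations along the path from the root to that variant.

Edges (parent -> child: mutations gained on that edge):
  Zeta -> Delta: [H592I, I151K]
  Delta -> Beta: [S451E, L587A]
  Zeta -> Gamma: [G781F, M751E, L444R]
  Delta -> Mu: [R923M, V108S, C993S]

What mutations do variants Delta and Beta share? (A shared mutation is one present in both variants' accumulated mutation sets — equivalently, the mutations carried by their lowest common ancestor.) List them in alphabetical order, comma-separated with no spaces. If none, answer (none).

Answer: H592I,I151K

Derivation:
Accumulating mutations along path to Delta:
  At Zeta: gained [] -> total []
  At Delta: gained ['H592I', 'I151K'] -> total ['H592I', 'I151K']
Mutations(Delta) = ['H592I', 'I151K']
Accumulating mutations along path to Beta:
  At Zeta: gained [] -> total []
  At Delta: gained ['H592I', 'I151K'] -> total ['H592I', 'I151K']
  At Beta: gained ['S451E', 'L587A'] -> total ['H592I', 'I151K', 'L587A', 'S451E']
Mutations(Beta) = ['H592I', 'I151K', 'L587A', 'S451E']
Intersection: ['H592I', 'I151K'] ∩ ['H592I', 'I151K', 'L587A', 'S451E'] = ['H592I', 'I151K']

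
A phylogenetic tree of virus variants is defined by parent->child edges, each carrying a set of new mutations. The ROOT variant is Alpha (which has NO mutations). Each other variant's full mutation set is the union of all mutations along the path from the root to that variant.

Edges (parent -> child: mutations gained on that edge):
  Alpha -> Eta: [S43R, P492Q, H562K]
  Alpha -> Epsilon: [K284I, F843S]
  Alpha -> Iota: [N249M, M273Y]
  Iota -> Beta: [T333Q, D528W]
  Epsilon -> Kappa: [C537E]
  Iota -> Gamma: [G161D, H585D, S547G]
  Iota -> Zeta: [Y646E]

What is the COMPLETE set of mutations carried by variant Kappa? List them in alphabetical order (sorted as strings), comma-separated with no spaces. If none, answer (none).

Answer: C537E,F843S,K284I

Derivation:
At Alpha: gained [] -> total []
At Epsilon: gained ['K284I', 'F843S'] -> total ['F843S', 'K284I']
At Kappa: gained ['C537E'] -> total ['C537E', 'F843S', 'K284I']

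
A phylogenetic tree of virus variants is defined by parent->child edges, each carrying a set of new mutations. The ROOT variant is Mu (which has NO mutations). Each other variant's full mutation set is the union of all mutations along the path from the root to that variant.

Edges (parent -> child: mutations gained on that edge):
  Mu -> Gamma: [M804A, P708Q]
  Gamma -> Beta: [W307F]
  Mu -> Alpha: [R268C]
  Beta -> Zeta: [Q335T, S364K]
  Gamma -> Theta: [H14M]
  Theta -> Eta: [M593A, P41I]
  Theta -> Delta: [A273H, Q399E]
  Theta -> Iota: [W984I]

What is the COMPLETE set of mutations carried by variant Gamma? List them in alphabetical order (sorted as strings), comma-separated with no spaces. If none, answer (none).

At Mu: gained [] -> total []
At Gamma: gained ['M804A', 'P708Q'] -> total ['M804A', 'P708Q']

Answer: M804A,P708Q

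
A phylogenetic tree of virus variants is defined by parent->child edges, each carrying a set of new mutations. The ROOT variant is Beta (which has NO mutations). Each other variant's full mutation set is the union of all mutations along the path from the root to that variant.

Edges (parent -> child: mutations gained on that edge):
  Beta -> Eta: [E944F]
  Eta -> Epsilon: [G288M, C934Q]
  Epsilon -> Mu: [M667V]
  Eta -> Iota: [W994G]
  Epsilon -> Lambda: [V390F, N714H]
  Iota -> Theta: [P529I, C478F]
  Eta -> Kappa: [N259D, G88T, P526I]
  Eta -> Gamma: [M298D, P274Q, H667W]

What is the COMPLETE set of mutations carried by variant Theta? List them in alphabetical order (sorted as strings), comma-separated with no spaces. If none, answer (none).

At Beta: gained [] -> total []
At Eta: gained ['E944F'] -> total ['E944F']
At Iota: gained ['W994G'] -> total ['E944F', 'W994G']
At Theta: gained ['P529I', 'C478F'] -> total ['C478F', 'E944F', 'P529I', 'W994G']

Answer: C478F,E944F,P529I,W994G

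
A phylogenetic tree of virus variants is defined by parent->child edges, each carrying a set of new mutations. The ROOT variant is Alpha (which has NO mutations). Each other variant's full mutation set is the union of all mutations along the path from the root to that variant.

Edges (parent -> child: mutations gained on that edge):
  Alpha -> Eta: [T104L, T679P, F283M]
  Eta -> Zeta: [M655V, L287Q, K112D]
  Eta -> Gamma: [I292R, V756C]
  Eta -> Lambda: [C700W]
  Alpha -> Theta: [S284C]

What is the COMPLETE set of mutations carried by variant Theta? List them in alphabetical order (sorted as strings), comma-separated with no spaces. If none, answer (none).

Answer: S284C

Derivation:
At Alpha: gained [] -> total []
At Theta: gained ['S284C'] -> total ['S284C']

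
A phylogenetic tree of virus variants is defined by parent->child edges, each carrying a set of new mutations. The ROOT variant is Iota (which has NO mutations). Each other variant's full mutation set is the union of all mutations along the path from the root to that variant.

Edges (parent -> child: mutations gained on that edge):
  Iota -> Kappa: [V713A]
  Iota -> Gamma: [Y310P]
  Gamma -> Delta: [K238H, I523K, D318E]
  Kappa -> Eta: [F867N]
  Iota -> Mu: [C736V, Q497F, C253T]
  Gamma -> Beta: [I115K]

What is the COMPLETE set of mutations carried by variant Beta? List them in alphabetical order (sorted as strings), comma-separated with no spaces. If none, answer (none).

Answer: I115K,Y310P

Derivation:
At Iota: gained [] -> total []
At Gamma: gained ['Y310P'] -> total ['Y310P']
At Beta: gained ['I115K'] -> total ['I115K', 'Y310P']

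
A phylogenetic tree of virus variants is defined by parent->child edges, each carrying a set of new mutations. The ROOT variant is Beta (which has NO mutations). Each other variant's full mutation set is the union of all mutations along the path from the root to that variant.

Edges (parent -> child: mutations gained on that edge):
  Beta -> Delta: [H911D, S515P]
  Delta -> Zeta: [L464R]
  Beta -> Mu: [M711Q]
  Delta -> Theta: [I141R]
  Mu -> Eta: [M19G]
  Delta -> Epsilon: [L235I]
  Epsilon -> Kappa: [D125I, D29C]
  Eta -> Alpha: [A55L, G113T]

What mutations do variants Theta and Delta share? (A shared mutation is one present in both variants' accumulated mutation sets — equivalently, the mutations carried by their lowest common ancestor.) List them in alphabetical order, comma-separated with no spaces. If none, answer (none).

Accumulating mutations along path to Theta:
  At Beta: gained [] -> total []
  At Delta: gained ['H911D', 'S515P'] -> total ['H911D', 'S515P']
  At Theta: gained ['I141R'] -> total ['H911D', 'I141R', 'S515P']
Mutations(Theta) = ['H911D', 'I141R', 'S515P']
Accumulating mutations along path to Delta:
  At Beta: gained [] -> total []
  At Delta: gained ['H911D', 'S515P'] -> total ['H911D', 'S515P']
Mutations(Delta) = ['H911D', 'S515P']
Intersection: ['H911D', 'I141R', 'S515P'] ∩ ['H911D', 'S515P'] = ['H911D', 'S515P']

Answer: H911D,S515P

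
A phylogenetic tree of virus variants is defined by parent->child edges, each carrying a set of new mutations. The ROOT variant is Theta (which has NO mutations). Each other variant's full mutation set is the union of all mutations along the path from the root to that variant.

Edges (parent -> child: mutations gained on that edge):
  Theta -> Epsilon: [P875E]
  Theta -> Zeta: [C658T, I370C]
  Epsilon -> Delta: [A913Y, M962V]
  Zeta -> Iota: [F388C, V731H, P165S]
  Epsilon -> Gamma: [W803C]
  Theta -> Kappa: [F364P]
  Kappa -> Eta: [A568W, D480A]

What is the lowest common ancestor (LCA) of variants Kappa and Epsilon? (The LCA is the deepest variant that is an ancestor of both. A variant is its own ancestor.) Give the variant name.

Path from root to Kappa: Theta -> Kappa
  ancestors of Kappa: {Theta, Kappa}
Path from root to Epsilon: Theta -> Epsilon
  ancestors of Epsilon: {Theta, Epsilon}
Common ancestors: {Theta}
Walk up from Epsilon: Epsilon (not in ancestors of Kappa), Theta (in ancestors of Kappa)
Deepest common ancestor (LCA) = Theta

Answer: Theta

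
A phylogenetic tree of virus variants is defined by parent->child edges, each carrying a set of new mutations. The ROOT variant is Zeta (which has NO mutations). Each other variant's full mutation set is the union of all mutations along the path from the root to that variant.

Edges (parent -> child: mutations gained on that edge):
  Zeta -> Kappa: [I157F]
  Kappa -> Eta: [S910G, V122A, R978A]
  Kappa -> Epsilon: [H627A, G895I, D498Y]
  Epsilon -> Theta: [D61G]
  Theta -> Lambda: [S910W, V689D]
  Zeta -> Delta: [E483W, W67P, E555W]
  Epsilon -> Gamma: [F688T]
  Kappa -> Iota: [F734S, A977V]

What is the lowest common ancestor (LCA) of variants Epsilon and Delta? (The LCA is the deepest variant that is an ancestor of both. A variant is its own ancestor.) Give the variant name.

Answer: Zeta

Derivation:
Path from root to Epsilon: Zeta -> Kappa -> Epsilon
  ancestors of Epsilon: {Zeta, Kappa, Epsilon}
Path from root to Delta: Zeta -> Delta
  ancestors of Delta: {Zeta, Delta}
Common ancestors: {Zeta}
Walk up from Delta: Delta (not in ancestors of Epsilon), Zeta (in ancestors of Epsilon)
Deepest common ancestor (LCA) = Zeta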